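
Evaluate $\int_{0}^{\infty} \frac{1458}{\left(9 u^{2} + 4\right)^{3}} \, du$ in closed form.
$\frac{729 \pi}{256}$

Begin with the known result
$$J(a) = \int_{0}^{\infty} \frac{2}{a^{2} + u^{2}} \, du = \frac{\pi}{a}.$$

Differentiating under the integral sign with respect to $a$,
$$\frac{dJ}{da} = \int_{0}^{\infty} - \frac{4 a}{\left(a^{2} + u^{2}\right)^{2}} \, du = - \frac{\pi}{a^{2}},$$
so $\int_{0}^{\infty} \frac{2}{\left(a^{2} + u^{2}\right)^{2}} \, du = \frac{\pi}{2 a^{3}}$.

Repeating — each differentiation of $1/(u^2+a^2)^j$ produces $-2ja/(u^2+a^2)^{j+1}$ — and dividing through by $-2ja$ at each step yields, after $2$ differentiations in total,
$$\int_{0}^{\infty} \frac{2}{\left(a^{2} + u^{2}\right)^{3}} \, du = \frac{3 \pi}{8 a^{5}}.$$

Setting $a = \frac{2}{3}$:
$$I = \frac{729 \pi}{256}.$$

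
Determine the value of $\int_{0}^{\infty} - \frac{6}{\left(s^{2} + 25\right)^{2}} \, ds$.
$- \frac{3 \pi}{250}$

Begin with the known result
$$J(a) = \int_{0}^{\infty} - \frac{6}{a^{2} + s^{2}} \, ds = - \frac{3 \pi}{a}.$$

Differentiating under the integral sign with respect to $a$,
$$\frac{dJ}{da} = \int_{0}^{\infty} \frac{12 a}{\left(a^{2} + s^{2}\right)^{2}} \, ds = \frac{3 \pi}{a^{2}},$$
so $\int_{0}^{\infty} - \frac{6}{\left(a^{2} + s^{2}\right)^{2}} \, ds = - \frac{3 \pi}{2 a^{3}}$.

Setting $a = 5$:
$$I = - \frac{3 \pi}{250}.$$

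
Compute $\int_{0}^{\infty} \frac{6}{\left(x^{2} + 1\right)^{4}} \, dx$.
$\frac{15 \pi}{16}$

Start from the standard arctangent integral
$$J(a) = \int_{0}^{\infty} \frac{6}{a^{2} + x^{2}} \, dx = \frac{3 \pi}{a}.$$

Differentiating under the integral sign with respect to $a$,
$$\frac{dJ}{da} = \int_{0}^{\infty} - \frac{12 a}{\left(a^{2} + x^{2}\right)^{2}} \, dx = - \frac{3 \pi}{a^{2}},$$
so $\int_{0}^{\infty} \frac{6}{\left(a^{2} + x^{2}\right)^{2}} \, dx = \frac{3 \pi}{2 a^{3}}$.

Repeating — each differentiation of $1/(x^2+a^2)^j$ produces $-2ja/(x^2+a^2)^{j+1}$ — and dividing through by $-2ja$ at each step yields, after $3$ differentiations in total,
$$\int_{0}^{\infty} \frac{6}{\left(a^{2} + x^{2}\right)^{4}} \, dx = \frac{15 \pi}{16 a^{7}}.$$

Setting $a = 1$:
$$I = \frac{15 \pi}{16}.$$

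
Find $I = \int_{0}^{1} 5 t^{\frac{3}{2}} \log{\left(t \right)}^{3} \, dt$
$- \frac{96}{125}$

Consider the simpler parametrised integral
$$J(a) = \int_{0}^{1} 5 t^{a} \, dt = \frac{5}{a + 1}.$$

Differentiating under the integral sign brings down a factor of $\ln t$:
$$\frac{dJ}{da} = \int_{0}^{1} 5 t^{a} \log{\left(t \right)} \, dt = - \frac{5}{\left(a + 1\right)^{2}}.$$

Repeating $3$ times in total — each differentiation brings down another $\ln t$ — gives
$$\frac{d^{3}J}{da^{3}} = \int_{0}^{1} 5 t^{a} \log{\left(t \right)}^{3} \, dt = - \frac{30}{\left(a + 1\right)^{4}},$$
and the integrand here is exactly the target integrand, so $I = - \frac{30}{\left(a + 1\right)^{4}}$.

Setting $a = \frac{3}{2}$:
$$I = - \frac{96}{125}.$$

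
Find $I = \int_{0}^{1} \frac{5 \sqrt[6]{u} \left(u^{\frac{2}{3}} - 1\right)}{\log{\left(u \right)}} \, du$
$\log{\left(\frac{161051}{16807} \right)}$

Introduce a parameter $a$ in the exponent: let $I(a) = \int_{0}^{1} \frac{5 \left(- \sqrt[6]{u} + u^{a}\right)}{\log{\left(u \right)}} \, du$.

Since $\dfrac{\partial}{\partial a}\,u^{a} = u^{a} \ln u$, the $\ln u$ in the denominator cancels and
$$\frac{dI}{da} = \int_{0}^{1} 5 u^{a} \, du = 5 \left[\frac{u^{a+1}}{a+1}\right]_0^1 = \frac{5}{a + 1}.$$

Integrating with respect to $a$ gives $I(a) = \log{\left(\frac{7776 \left(a + 1\right)^{5}}{16807} \right)} + C$.

At $a = \frac{1}{6}$ the integrand is identically $0$, so $I(\frac{1}{6}) = 0$. The closed form gives $0$, hence $C = 0$.

Setting $a = \frac{5}{6}$:
$$I = \log{\left(\frac{161051}{16807} \right)}.$$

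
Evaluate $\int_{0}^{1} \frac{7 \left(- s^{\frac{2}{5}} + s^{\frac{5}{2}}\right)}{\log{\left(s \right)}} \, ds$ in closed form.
$\log{\left(\frac{78125}{128} \right)}$

Consider the one-parameter family: let $I(a) = \int_{0}^{1} \frac{7 \left(- s^{\frac{2}{5}} + s^{a}\right)}{\log{\left(s \right)}} \, ds$.

Since $\dfrac{\partial}{\partial a}\,s^{a} = s^{a} \ln s$, the $\ln s$ in the denominator cancels and
$$\frac{dI}{da} = \int_{0}^{1} 7 s^{a} \, ds = 7 \left[\frac{s^{a+1}}{a+1}\right]_0^1 = \frac{7}{a + 1}.$$

Integrating with respect to $a$ gives $I(a) = \log{\left(\frac{78125 \left(a + 1\right)^{7}}{823543} \right)} + C$.

At $a = \frac{2}{5}$ the integrand is identically $0$, so $I(\frac{2}{5}) = 0$. The closed form gives $0$, hence $C = 0$.

Setting $a = \frac{5}{2}$:
$$I = \log{\left(\frac{78125}{128} \right)}.$$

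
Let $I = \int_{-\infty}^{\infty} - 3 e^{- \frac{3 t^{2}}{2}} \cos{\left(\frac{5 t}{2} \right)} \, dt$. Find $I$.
$- \frac{\sqrt{6} \sqrt{\pi}}{e^{\frac{25}{24}}}$

Let $b$ denote the cosine frequency and define $I(b) = \int_{-\infty}^{\infty} - 3 e^{- \frac{3 t^{2}}{2}} \cos{\left(b t \right)} \, dt$.

Differentiating under the integral sign,
$$I'(b) = \int_{-\infty}^{\infty} 3 t e^{- \frac{3 t^{2}}{2}} \sin{\left(b t \right)} \, dt.$$

Integrate $\int_{-\infty}^{\infty} t \sin(b t)\, e^{- \frac{3 t^{2}}{2}}\, dt$ by parts with $u = \sin(b t)$ and $dv = t\, e^{- \frac{3 t^{2}}{2}}\, dt$, giving $v = - \frac{e^{- \frac{3 t^{2}}{2}}}{3}$. The boundary term vanishes and
$$\int_{-\infty}^{\infty} t \sin(b t)\, e^{- \frac{3 t^{2}}{2}}\, dt = \frac{b}{3} \int_{-\infty}^{\infty} \cos(b t)\, e^{- \frac{3 t^{2}}{2}}\, dt,$$
so $I'(b) = - \frac{b}{3}\, I(b)$.

This is a separable first-order ODE; solving with the initial condition $I(0) = \int_{-\infty}^{\infty} - 3 e^{- \frac{3 t^{2}}{2}}\,dt = - \sqrt{6} \sqrt{\pi}$ gives
$$I(b) = - \sqrt{6} \sqrt{\pi} e^{- \frac{b^{2}}{6}}.$$

Setting $b = \frac{5}{2}$:
$$I = - \frac{\sqrt{6} \sqrt{\pi}}{e^{\frac{25}{24}}}.$$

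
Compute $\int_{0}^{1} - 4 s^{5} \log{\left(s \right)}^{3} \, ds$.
$\frac{1}{54}$

Consider the simpler parametrised integral
$$J(a) = \int_{0}^{1} - 4 s^{a} \, ds = - \frac{4}{a + 1}.$$

Differentiating under the integral sign brings down a factor of $\ln s$:
$$\frac{dJ}{da} = \int_{0}^{1} - 4 s^{a} \log{\left(s \right)} \, ds = \frac{4}{\left(a + 1\right)^{2}}.$$

Repeating $3$ times in total — each differentiation brings down another $\ln s$ — gives
$$\frac{d^{3}J}{da^{3}} = \int_{0}^{1} - 4 s^{a} \log{\left(s \right)}^{3} \, ds = \frac{24}{\left(a + 1\right)^{4}},$$
and the integrand here is exactly the target integrand, so $I = \frac{24}{\left(a + 1\right)^{4}}$.

Setting $a = 5$:
$$I = \frac{1}{54}.$$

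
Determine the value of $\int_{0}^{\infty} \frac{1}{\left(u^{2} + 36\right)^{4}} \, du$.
$\frac{5 \pi}{8957952}$

Start from the standard arctangent integral
$$J(a) = \int_{0}^{\infty} \frac{1}{a^{2} + u^{2}} \, du = \frac{\pi}{2 a}.$$

Differentiating under the integral sign with respect to $a$,
$$\frac{dJ}{da} = \int_{0}^{\infty} - \frac{2 a}{\left(a^{2} + u^{2}\right)^{2}} \, du = - \frac{\pi}{2 a^{2}},$$
so $\int_{0}^{\infty} \frac{1}{\left(a^{2} + u^{2}\right)^{2}} \, du = \frac{\pi}{4 a^{3}}$.

Repeating — each differentiation of $1/(u^2+a^2)^j$ produces $-2ja/(u^2+a^2)^{j+1}$ — and dividing through by $-2ja$ at each step yields, after $3$ differentiations in total,
$$\int_{0}^{\infty} \frac{1}{\left(a^{2} + u^{2}\right)^{4}} \, du = \frac{5 \pi}{32 a^{7}}.$$

Setting $a = 6$:
$$I = \frac{5 \pi}{8957952}.$$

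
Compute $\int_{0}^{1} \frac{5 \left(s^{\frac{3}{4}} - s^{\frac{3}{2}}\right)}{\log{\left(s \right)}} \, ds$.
$\log{\left(\frac{16807}{100000} \right)}$

Replace the exponent $\frac{3}{4}$ by a parameter $a$: let $I(a) = \int_{0}^{1} \frac{5 \left(- s^{\frac{3}{2}} + s^{a}\right)}{\log{\left(s \right)}} \, ds$.

Since $\dfrac{\partial}{\partial a}\,s^{a} = s^{a} \ln s$, the $\ln s$ in the denominator cancels and
$$\frac{dI}{da} = \int_{0}^{1} 5 s^{a} \, ds = 5 \left[\frac{s^{a+1}}{a+1}\right]_0^1 = \frac{5}{a + 1}.$$

Integrating with respect to $a$ gives $I(a) = \log{\left(\frac{32 \left(a + 1\right)^{5}}{3125} \right)} + C$.

At $a = \frac{3}{2}$ the integrand is identically $0$, so $I(\frac{3}{2}) = 0$. The closed form gives $0$, hence $C = 0$.

Setting $a = \frac{3}{4}$:
$$I = \log{\left(\frac{16807}{100000} \right)}.$$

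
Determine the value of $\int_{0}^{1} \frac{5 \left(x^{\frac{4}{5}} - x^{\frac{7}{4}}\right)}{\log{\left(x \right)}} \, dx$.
$- \log{\left(\frac{503284375}{60466176} \right)}$

Consider the one-parameter family: let $I(a) = \int_{0}^{1} \frac{5 \left(x^{\frac{4}{5}} - x^{a}\right)}{\log{\left(x \right)}} \, dx$.

Since $\dfrac{\partial}{\partial a}\,x^{a} = x^{a} \ln x$, the $\ln x$ in the denominator cancels and
$$\frac{dI}{da} = \int_{0}^{1} -5 x^{a} \, dx = -5 \left[\frac{x^{a+1}}{a+1}\right]_0^1 = - \frac{5}{a + 1}.$$

Integrating with respect to $a$ gives $I(a) = - \log{\left(\frac{3125 \left(a + 1\right)^{5}}{59049} \right)} + C$.

At $a = \frac{4}{5}$ the integrand is identically $0$, so $I(\frac{4}{5}) = 0$. The closed form gives $0$, hence $C = 0$.

Setting $a = \frac{7}{4}$:
$$I = - \log{\left(\frac{503284375}{60466176} \right)}.$$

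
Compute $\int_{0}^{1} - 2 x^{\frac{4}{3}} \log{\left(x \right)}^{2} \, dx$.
$- \frac{108}{343}$

Begin with the known integral
$$J(a) = \int_{0}^{1} - 2 x^{a} \, dx = - \frac{2}{a + 1}.$$

Differentiating under the integral sign brings down a factor of $\ln x$:
$$\frac{dJ}{da} = \int_{0}^{1} - 2 x^{a} \log{\left(x \right)} \, dx = \frac{2}{\left(a + 1\right)^{2}}.$$

Repeating twice in total — each differentiation brings down another $\ln x$ — gives
$$\frac{d^{2}J}{da^{2}} = \int_{0}^{1} - 2 x^{a} \log{\left(x \right)}^{2} \, dx = - \frac{4}{\left(a + 1\right)^{3}},$$
and the integrand here is exactly the target integrand, so $I = - \frac{4}{\left(a + 1\right)^{3}}$.

Setting $a = \frac{4}{3}$:
$$I = - \frac{108}{343}.$$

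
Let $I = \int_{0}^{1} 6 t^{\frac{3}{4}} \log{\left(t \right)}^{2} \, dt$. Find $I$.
$\frac{768}{343}$

Begin with the known integral
$$J(a) = \int_{0}^{1} 6 t^{a} \, dt = \frac{6}{a + 1}.$$

Differentiating under the integral sign brings down a factor of $\ln t$:
$$\frac{dJ}{da} = \int_{0}^{1} 6 t^{a} \log{\left(t \right)} \, dt = - \frac{6}{\left(a + 1\right)^{2}}.$$

Repeating twice in total — each differentiation brings down another $\ln t$ — gives
$$\frac{d^{2}J}{da^{2}} = \int_{0}^{1} 6 t^{a} \log{\left(t \right)}^{2} \, dt = \frac{12}{\left(a + 1\right)^{3}},$$
and the integrand here is exactly the target integrand, so $I = \frac{12}{\left(a + 1\right)^{3}}$.

Setting $a = \frac{3}{4}$:
$$I = \frac{768}{343}.$$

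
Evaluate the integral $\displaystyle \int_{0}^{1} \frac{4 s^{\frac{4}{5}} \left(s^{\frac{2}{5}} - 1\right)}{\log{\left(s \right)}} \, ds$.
$- \log{\left(\frac{6561}{14641} \right)}$

Replace the exponent $\frac{4}{5}$ by a parameter $a$: let $I(a) = \int_{0}^{1} \frac{4 \left(s^{\frac{6}{5}} - s^{a}\right)}{\log{\left(s \right)}} \, ds$.

Since $\dfrac{\partial}{\partial a}\,s^{a} = s^{a} \ln s$, the $\ln s$ in the denominator cancels and
$$\frac{dI}{da} = \int_{0}^{1} -4 s^{a} \, ds = -4 \left[\frac{s^{a+1}}{a+1}\right]_0^1 = - \frac{4}{a + 1}.$$

Integrating with respect to $a$ gives $I(a) = - \log{\left(\frac{625 \left(a + 1\right)^{4}}{14641} \right)} + C$.

At $a = \frac{6}{5}$ the integrand is identically $0$, so $I(\frac{6}{5}) = 0$. The closed form gives $0$, hence $C = 0$.

Setting $a = \frac{4}{5}$:
$$I = - \log{\left(\frac{6561}{14641} \right)}.$$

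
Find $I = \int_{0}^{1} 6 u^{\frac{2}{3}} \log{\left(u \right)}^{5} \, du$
$- \frac{104976}{3125}$

Begin with the known integral
$$J(a) = \int_{0}^{1} 6 u^{a} \, du = \frac{6}{a + 1}.$$

Differentiating under the integral sign brings down a factor of $\ln u$:
$$\frac{dJ}{da} = \int_{0}^{1} 6 u^{a} \log{\left(u \right)} \, du = - \frac{6}{\left(a + 1\right)^{2}}.$$

Repeating $5$ times in total — each differentiation brings down another $\ln u$ — gives
$$\frac{d^{5}J}{da^{5}} = \int_{0}^{1} 6 u^{a} \log{\left(u \right)}^{5} \, du = - \frac{720}{\left(a + 1\right)^{6}},$$
and the integrand here is exactly the target integrand, so $I = - \frac{720}{\left(a + 1\right)^{6}}$.

Setting $a = \frac{2}{3}$:
$$I = - \frac{104976}{3125}.$$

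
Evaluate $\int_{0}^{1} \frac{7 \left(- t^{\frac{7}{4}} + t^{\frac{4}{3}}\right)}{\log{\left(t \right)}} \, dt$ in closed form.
$\log{\left(\frac{13492928512}{42618442977} \right)}$

Replace the exponent $\frac{4}{3}$ by a parameter $a$: let $I(a) = \int_{0}^{1} \frac{7 \left(- t^{\frac{7}{4}} + t^{a}\right)}{\log{\left(t \right)}} \, dt$.

Since $\dfrac{\partial}{\partial a}\,t^{a} = t^{a} \ln t$, the $\ln t$ in the denominator cancels and
$$\frac{dI}{da} = \int_{0}^{1} 7 t^{a} \, dt = 7 \left[\frac{t^{a+1}}{a+1}\right]_0^1 = \frac{7}{a + 1}.$$

Integrating with respect to $a$ gives $I(a) = \log{\left(\frac{16384 \left(a + 1\right)^{7}}{19487171} \right)} + C$.

At $a = \frac{7}{4}$ the integrand is identically $0$, so $I(\frac{7}{4}) = 0$. The closed form gives $0$, hence $C = 0$.

Setting $a = \frac{4}{3}$:
$$I = \log{\left(\frac{13492928512}{42618442977} \right)}.$$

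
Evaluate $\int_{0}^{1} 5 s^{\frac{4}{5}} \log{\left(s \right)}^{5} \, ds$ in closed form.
$- \frac{3125000}{177147}$

Begin with the known integral
$$J(a) = \int_{0}^{1} 5 s^{a} \, ds = \frac{5}{a + 1}.$$

Differentiating under the integral sign brings down a factor of $\ln s$:
$$\frac{dJ}{da} = \int_{0}^{1} 5 s^{a} \log{\left(s \right)} \, ds = - \frac{5}{\left(a + 1\right)^{2}}.$$

Repeating $5$ times in total — each differentiation brings down another $\ln s$ — gives
$$\frac{d^{5}J}{da^{5}} = \int_{0}^{1} 5 s^{a} \log{\left(s \right)}^{5} \, ds = - \frac{600}{\left(a + 1\right)^{6}},$$
and the integrand here is exactly the target integrand, so $I = - \frac{600}{\left(a + 1\right)^{6}}$.

Setting $a = \frac{4}{5}$:
$$I = - \frac{3125000}{177147}.$$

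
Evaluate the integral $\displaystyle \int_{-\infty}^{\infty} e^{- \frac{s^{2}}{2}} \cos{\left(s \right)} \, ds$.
$\frac{\sqrt{2} \sqrt{\pi}}{e^{\frac{1}{2}}}$

Treat the cosine frequency as a parameter and define $I(b) = \int_{-\infty}^{\infty} e^{- \frac{s^{2}}{2}} \cos{\left(b s \right)} \, ds$.

Differentiating under the integral sign,
$$I'(b) = \int_{-\infty}^{\infty} - s e^{- \frac{s^{2}}{2}} \sin{\left(b s \right)} \, ds.$$

Integrate $\int_{-\infty}^{\infty} s \sin(b s)\, e^{- \frac{s^{2}}{2}}\, ds$ by parts with $u = \sin(b s)$ and $dv = s\, e^{- \frac{s^{2}}{2}}\, ds$, giving $v = - e^{- \frac{s^{2}}{2}}$. The boundary term vanishes and
$$\int_{-\infty}^{\infty} s \sin(b s)\, e^{- \frac{s^{2}}{2}}\, ds = b \int_{-\infty}^{\infty} \cos(b s)\, e^{- \frac{s^{2}}{2}}\, ds,$$
so $I'(b) = - b\, I(b)$.

This is a separable first-order ODE; solving with the initial condition $I(0) = \int_{-\infty}^{\infty} e^{- \frac{s^{2}}{2}}\,ds = \sqrt{2} \sqrt{\pi}$ gives
$$I(b) = \sqrt{2} \sqrt{\pi} e^{- \frac{b^{2}}{2}}.$$

Setting $b = 1$:
$$I = \frac{\sqrt{2} \sqrt{\pi}}{e^{\frac{1}{2}}}.$$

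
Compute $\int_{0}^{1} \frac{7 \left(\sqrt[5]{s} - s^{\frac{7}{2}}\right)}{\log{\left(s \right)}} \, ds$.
$- \log{\left(\frac{170859375}{16384} \right)}$

Introduce a parameter $a$ in the exponent: let $I(a) = \int_{0}^{1} \frac{7 \left(\sqrt[5]{s} - s^{a}\right)}{\log{\left(s \right)}} \, ds$.

Since $\dfrac{\partial}{\partial a}\,s^{a} = s^{a} \ln s$, the $\ln s$ in the denominator cancels and
$$\frac{dI}{da} = \int_{0}^{1} -7 s^{a} \, ds = -7 \left[\frac{s^{a+1}}{a+1}\right]_0^1 = - \frac{7}{a + 1}.$$

Integrating with respect to $a$ gives $I(a) = - \log{\left(\frac{78125 \left(a + 1\right)^{7}}{279936} \right)} + C$.

At $a = \frac{1}{5}$ the integrand is identically $0$, so $I(\frac{1}{5}) = 0$. The closed form gives $0$, hence $C = 0$.

Setting $a = \frac{7}{2}$:
$$I = - \log{\left(\frac{170859375}{16384} \right)}.$$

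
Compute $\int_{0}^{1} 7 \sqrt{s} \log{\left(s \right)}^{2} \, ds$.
$\frac{112}{27}$

Consider the simpler parametrised integral
$$J(a) = \int_{0}^{1} 7 s^{a} \, ds = \frac{7}{a + 1}.$$

Differentiating under the integral sign brings down a factor of $\ln s$:
$$\frac{dJ}{da} = \int_{0}^{1} 7 s^{a} \log{\left(s \right)} \, ds = - \frac{7}{\left(a + 1\right)^{2}}.$$

Repeating twice in total — each differentiation brings down another $\ln s$ — gives
$$\frac{d^{2}J}{da^{2}} = \int_{0}^{1} 7 s^{a} \log{\left(s \right)}^{2} \, ds = \frac{14}{\left(a + 1\right)^{3}},$$
and the integrand here is exactly the target integrand, so $I = \frac{14}{\left(a + 1\right)^{3}}$.

Setting $a = \frac{1}{2}$:
$$I = \frac{112}{27}.$$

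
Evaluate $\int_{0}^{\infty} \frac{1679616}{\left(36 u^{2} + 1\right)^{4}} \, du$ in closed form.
$43740 \pi$

Begin with the known result
$$J(a) = \int_{0}^{\infty} \frac{1}{a^{2} + u^{2}} \, du = \frac{\pi}{2 a}.$$

Differentiating under the integral sign with respect to $a$,
$$\frac{dJ}{da} = \int_{0}^{\infty} - \frac{2 a}{\left(a^{2} + u^{2}\right)^{2}} \, du = - \frac{\pi}{2 a^{2}},$$
so $\int_{0}^{\infty} \frac{1}{\left(a^{2} + u^{2}\right)^{2}} \, du = \frac{\pi}{4 a^{3}}$.

Repeating — each differentiation of $1/(u^2+a^2)^j$ produces $-2ja/(u^2+a^2)^{j+1}$ — and dividing through by $-2ja$ at each step yields, after $3$ differentiations in total,
$$\int_{0}^{\infty} \frac{1}{\left(a^{2} + u^{2}\right)^{4}} \, du = \frac{5 \pi}{32 a^{7}}.$$

Setting $a = \frac{1}{6}$:
$$I = 43740 \pi.$$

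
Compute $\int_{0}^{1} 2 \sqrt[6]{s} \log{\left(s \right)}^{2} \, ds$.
$\frac{864}{343}$

Consider the simpler parametrised integral
$$J(a) = \int_{0}^{1} 2 s^{a} \, ds = \frac{2}{a + 1}.$$

Differentiating under the integral sign brings down a factor of $\ln s$:
$$\frac{dJ}{da} = \int_{0}^{1} 2 s^{a} \log{\left(s \right)} \, ds = - \frac{2}{\left(a + 1\right)^{2}}.$$

Repeating twice in total — each differentiation brings down another $\ln s$ — gives
$$\frac{d^{2}J}{da^{2}} = \int_{0}^{1} 2 s^{a} \log{\left(s \right)}^{2} \, ds = \frac{4}{\left(a + 1\right)^{3}},$$
and the integrand here is exactly the target integrand, so $I = \frac{4}{\left(a + 1\right)^{3}}$.

Setting $a = \frac{1}{6}$:
$$I = \frac{864}{343}.$$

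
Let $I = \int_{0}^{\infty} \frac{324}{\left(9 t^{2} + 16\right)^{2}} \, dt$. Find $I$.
$\frac{27 \pi}{64}$

Recall the elementary integral
$$J(a) = \int_{0}^{\infty} \frac{4}{a^{2} + t^{2}} \, dt = \frac{2 \pi}{a}.$$

Differentiating under the integral sign with respect to $a$,
$$\frac{dJ}{da} = \int_{0}^{\infty} - \frac{8 a}{\left(a^{2} + t^{2}\right)^{2}} \, dt = - \frac{2 \pi}{a^{2}},$$
so $\int_{0}^{\infty} \frac{4}{\left(a^{2} + t^{2}\right)^{2}} \, dt = \frac{\pi}{a^{3}}$.

Setting $a = \frac{4}{3}$:
$$I = \frac{27 \pi}{64}.$$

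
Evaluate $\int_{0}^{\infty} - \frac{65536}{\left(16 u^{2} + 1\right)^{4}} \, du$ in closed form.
$- 2560 \pi$

Begin with the known result
$$J(a) = \int_{0}^{\infty} - \frac{1}{a^{2} + u^{2}} \, du = - \frac{\pi}{2 a}.$$

Differentiating under the integral sign with respect to $a$,
$$\frac{dJ}{da} = \int_{0}^{\infty} \frac{2 a}{\left(a^{2} + u^{2}\right)^{2}} \, du = \frac{\pi}{2 a^{2}},$$
so $\int_{0}^{\infty} - \frac{1}{\left(a^{2} + u^{2}\right)^{2}} \, du = - \frac{\pi}{4 a^{3}}$.

Repeating — each differentiation of $1/(u^2+a^2)^j$ produces $-2ja/(u^2+a^2)^{j+1}$ — and dividing through by $-2ja$ at each step yields, after $3$ differentiations in total,
$$\int_{0}^{\infty} - \frac{1}{\left(a^{2} + u^{2}\right)^{4}} \, du = - \frac{5 \pi}{32 a^{7}}.$$

Setting $a = \frac{1}{4}$:
$$I = - 2560 \pi.$$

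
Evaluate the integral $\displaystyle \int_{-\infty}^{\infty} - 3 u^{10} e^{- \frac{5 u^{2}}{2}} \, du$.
$- \frac{567 \sqrt{10} \sqrt{\pi}}{3125}$

Start from the elementary integral
$$J(a) = \int_{-\infty}^{\infty} - 3 e^{- a u^{2}} \, du = - \frac{3 \sqrt{\pi}}{\sqrt{a}}.$$

Differentiating under the integral sign brings down a factor of $(-u^2)$:
$$\frac{dJ}{da} = \int_{-\infty}^{\infty} 3 u^{2} e^{- a u^{2}} \, du = \frac{3 \sqrt{\pi}}{2 a^{\frac{3}{2}}}.$$

Repeating $5$ times in total — each differentiation brings down another $(-u^2)$ — gives
$$\frac{d^{5}J}{da^{5}} = \int_{-\infty}^{\infty} 3 u^{10} e^{- a u^{2}} \, du = \frac{2835 \sqrt{\pi}}{32 a^{\frac{11}{2}}},$$
and the integrand here is $(-1)^{5}$ times the target integrand, so $I = (-1)^{5}\,\frac{d^{5}J}{da^{5}} = - \frac{2835 \sqrt{\pi}}{32 a^{\frac{11}{2}}}$.

Setting $a = \frac{5}{2}$:
$$I = - \frac{567 \sqrt{10} \sqrt{\pi}}{3125}.$$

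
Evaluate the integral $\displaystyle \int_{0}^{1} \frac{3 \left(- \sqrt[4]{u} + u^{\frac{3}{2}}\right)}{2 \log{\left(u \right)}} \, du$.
$\frac{3 \log{\left(2 \right)}}{2}$

Replace the exponent $\frac{3}{2}$ by a parameter $a$: let $I(a) = \int_{0}^{1} \frac{3 \left(- \sqrt[4]{u} + u^{a}\right)}{2 \log{\left(u \right)}} \, du$.

Since $\dfrac{\partial}{\partial a}\,u^{a} = u^{a} \ln u$, the $\ln u$ in the denominator cancels and
$$\frac{dI}{da} = \int_{0}^{1} \frac{3}{2} u^{a} \, du = \frac{3}{2} \left[\frac{u^{a+1}}{a+1}\right]_0^1 = \frac{3}{2 \left(a + 1\right)}.$$

Integrating with respect to $a$ gives $I(a) = \log{\left(\frac{8 \sqrt{5} \left(a + 1\right)^{\frac{3}{2}}}{25} \right)} + C$.

At $a = \frac{1}{4}$ the integrand is identically $0$, so $I(\frac{1}{4}) = 0$. The closed form gives $0$, hence $C = 0$.

Setting $a = \frac{3}{2}$:
$$I = \frac{3 \log{\left(2 \right)}}{2}.$$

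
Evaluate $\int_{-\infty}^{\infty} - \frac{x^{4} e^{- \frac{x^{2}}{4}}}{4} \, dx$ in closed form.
$- 6 \sqrt{\pi}$

Consider the simpler parametrised integral
$$J(a) = \int_{-\infty}^{\infty} - \frac{e^{- a x^{2}}}{4} \, dx = - \frac{\sqrt{\pi}}{4 \sqrt{a}}.$$

Differentiating under the integral sign brings down a factor of $(-x^2)$:
$$\frac{dJ}{da} = \int_{-\infty}^{\infty} \frac{x^{2} e^{- a x^{2}}}{4} \, dx = \frac{\sqrt{\pi}}{8 a^{\frac{3}{2}}}.$$

Repeating twice in total — each differentiation brings down another $(-x^2)$ — gives
$$\frac{d^{2}J}{da^{2}} = \int_{-\infty}^{\infty} - \frac{x^{4} e^{- a x^{2}}}{4} \, dx = - \frac{3 \sqrt{\pi}}{16 a^{\frac{5}{2}}},$$
and the integrand here is exactly the target integrand, so $I = - \frac{3 \sqrt{\pi}}{16 a^{\frac{5}{2}}}$.

Setting $a = \frac{1}{4}$:
$$I = - 6 \sqrt{\pi}.$$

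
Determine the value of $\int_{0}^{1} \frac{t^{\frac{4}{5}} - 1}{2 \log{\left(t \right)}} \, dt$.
$- \frac{\log{\left(5 \right)}}{2} + \log{\left(3 \right)}$

Replace the exponent $\frac{4}{5}$ by a parameter $a$: let $I(a) = \int_{0}^{1} \frac{t^{a} - 1}{2 \log{\left(t \right)}} \, dt$.

Since $\dfrac{\partial}{\partial a}\,t^{a} = t^{a} \ln t$, the $\ln t$ in the denominator cancels and
$$\frac{dI}{da} = \int_{0}^{1} \frac{1}{2} t^{a} \, dt = \frac{1}{2} \left[\frac{t^{a+1}}{a+1}\right]_0^1 = \frac{1}{2 \left(a + 1\right)}.$$

Integrating with respect to $a$ gives $I(a) = \frac{\log{\left(a + 1 \right)}}{2} + C$.

At $a = 0$ the integrand is identically $0$, so $I(0) = 0$. The closed form gives $0$, hence $C = 0$.

Setting $a = \frac{4}{5}$:
$$I = - \frac{\log{\left(5 \right)}}{2} + \log{\left(3 \right)}.$$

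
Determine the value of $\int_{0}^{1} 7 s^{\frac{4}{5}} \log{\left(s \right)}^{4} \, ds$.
$\frac{175000}{19683}$

Consider the simpler parametrised integral
$$J(a) = \int_{0}^{1} 7 s^{a} \, ds = \frac{7}{a + 1}.$$

Differentiating under the integral sign brings down a factor of $\ln s$:
$$\frac{dJ}{da} = \int_{0}^{1} 7 s^{a} \log{\left(s \right)} \, ds = - \frac{7}{\left(a + 1\right)^{2}}.$$

Repeating $4$ times in total — each differentiation brings down another $\ln s$ — gives
$$\frac{d^{4}J}{da^{4}} = \int_{0}^{1} 7 s^{a} \log{\left(s \right)}^{4} \, ds = \frac{168}{\left(a + 1\right)^{5}},$$
and the integrand here is exactly the target integrand, so $I = \frac{168}{\left(a + 1\right)^{5}}$.

Setting $a = \frac{4}{5}$:
$$I = \frac{175000}{19683}.$$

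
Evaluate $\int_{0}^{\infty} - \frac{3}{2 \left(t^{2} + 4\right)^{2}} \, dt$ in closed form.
$- \frac{3 \pi}{64}$

Recall the elementary integral
$$J(a) = \int_{0}^{\infty} - \frac{3}{2 \left(a^{2} + t^{2}\right)} \, dt = - \frac{3 \pi}{4 a}.$$

Differentiating under the integral sign with respect to $a$,
$$\frac{dJ}{da} = \int_{0}^{\infty} \frac{3 a}{\left(a^{2} + t^{2}\right)^{2}} \, dt = \frac{3 \pi}{4 a^{2}},$$
so $\int_{0}^{\infty} - \frac{3}{2 \left(a^{2} + t^{2}\right)^{2}} \, dt = - \frac{3 \pi}{8 a^{3}}$.

Setting $a = 2$:
$$I = - \frac{3 \pi}{64}.$$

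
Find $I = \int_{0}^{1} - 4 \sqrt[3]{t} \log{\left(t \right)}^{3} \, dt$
$\frac{243}{32}$

Start from the elementary integral
$$J(a) = \int_{0}^{1} - 4 t^{a} \, dt = - \frac{4}{a + 1}.$$

Differentiating under the integral sign brings down a factor of $\ln t$:
$$\frac{dJ}{da} = \int_{0}^{1} - 4 t^{a} \log{\left(t \right)} \, dt = \frac{4}{\left(a + 1\right)^{2}}.$$

Repeating $3$ times in total — each differentiation brings down another $\ln t$ — gives
$$\frac{d^{3}J}{da^{3}} = \int_{0}^{1} - 4 t^{a} \log{\left(t \right)}^{3} \, dt = \frac{24}{\left(a + 1\right)^{4}},$$
and the integrand here is exactly the target integrand, so $I = \frac{24}{\left(a + 1\right)^{4}}$.

Setting $a = \frac{1}{3}$:
$$I = \frac{243}{32}.$$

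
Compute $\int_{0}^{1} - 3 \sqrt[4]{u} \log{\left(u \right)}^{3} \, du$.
$\frac{4608}{625}$

Begin with the known integral
$$J(a) = \int_{0}^{1} - 3 u^{a} \, du = - \frac{3}{a + 1}.$$

Differentiating under the integral sign brings down a factor of $\ln u$:
$$\frac{dJ}{da} = \int_{0}^{1} - 3 u^{a} \log{\left(u \right)} \, du = \frac{3}{\left(a + 1\right)^{2}}.$$

Repeating $3$ times in total — each differentiation brings down another $\ln u$ — gives
$$\frac{d^{3}J}{da^{3}} = \int_{0}^{1} - 3 u^{a} \log{\left(u \right)}^{3} \, du = \frac{18}{\left(a + 1\right)^{4}},$$
and the integrand here is exactly the target integrand, so $I = \frac{18}{\left(a + 1\right)^{4}}$.

Setting $a = \frac{1}{4}$:
$$I = \frac{4608}{625}.$$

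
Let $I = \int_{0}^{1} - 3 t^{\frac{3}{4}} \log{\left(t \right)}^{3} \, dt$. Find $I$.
$\frac{4608}{2401}$

Start from the elementary integral
$$J(a) = \int_{0}^{1} - 3 t^{a} \, dt = - \frac{3}{a + 1}.$$

Differentiating under the integral sign brings down a factor of $\ln t$:
$$\frac{dJ}{da} = \int_{0}^{1} - 3 t^{a} \log{\left(t \right)} \, dt = \frac{3}{\left(a + 1\right)^{2}}.$$

Repeating $3$ times in total — each differentiation brings down another $\ln t$ — gives
$$\frac{d^{3}J}{da^{3}} = \int_{0}^{1} - 3 t^{a} \log{\left(t \right)}^{3} \, dt = \frac{18}{\left(a + 1\right)^{4}},$$
and the integrand here is exactly the target integrand, so $I = \frac{18}{\left(a + 1\right)^{4}}$.

Setting $a = \frac{3}{4}$:
$$I = \frac{4608}{2401}.$$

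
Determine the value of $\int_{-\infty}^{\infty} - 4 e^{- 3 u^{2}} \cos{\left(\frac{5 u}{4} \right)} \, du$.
$- \frac{4 \sqrt{3} \sqrt{\pi}}{3 e^{\frac{25}{192}}}$

Define $I(b) = \int_{-\infty}^{\infty} - 4 e^{- 3 u^{2}} \cos{\left(b u \right)} \, du$.

Differentiating under the integral sign,
$$I'(b) = \int_{-\infty}^{\infty} 4 u e^{- 3 u^{2}} \sin{\left(b u \right)} \, du.$$

Integrate $\int_{-\infty}^{\infty} u \sin(b u)\, e^{- 3 u^{2}}\, du$ by parts with $w = \sin(b u)$ and $dv = u\, e^{- 3 u^{2}}\, du$, giving $v = - \frac{e^{- 3 u^{2}}}{6}$. The boundary term vanishes and
$$\int_{-\infty}^{\infty} u \sin(b u)\, e^{- 3 u^{2}}\, du = \frac{b}{6} \int_{-\infty}^{\infty} \cos(b u)\, e^{- 3 u^{2}}\, du,$$
so $I'(b) = - \frac{b}{6}\, I(b)$.

This is a separable first-order ODE; solving with the initial condition $I(0) = \int_{-\infty}^{\infty} - 4 e^{- 3 u^{2}}\,du = - \frac{4 \sqrt{3} \sqrt{\pi}}{3}$ gives
$$I(b) = - \frac{4 \sqrt{3} \sqrt{\pi} e^{- \frac{b^{2}}{12}}}{3}.$$

Setting $b = \frac{5}{4}$:
$$I = - \frac{4 \sqrt{3} \sqrt{\pi}}{3 e^{\frac{25}{192}}}.$$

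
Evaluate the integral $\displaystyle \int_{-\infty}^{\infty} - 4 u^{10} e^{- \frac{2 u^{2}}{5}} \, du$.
$- \frac{2953125 \sqrt{10} \sqrt{\pi}}{512}$

Start from the elementary integral
$$J(a) = \int_{-\infty}^{\infty} - 4 e^{- a u^{2}} \, du = - \frac{4 \sqrt{\pi}}{\sqrt{a}}.$$

Differentiating under the integral sign brings down a factor of $(-u^2)$:
$$\frac{dJ}{da} = \int_{-\infty}^{\infty} 4 u^{2} e^{- a u^{2}} \, du = \frac{2 \sqrt{\pi}}{a^{\frac{3}{2}}}.$$

Repeating $5$ times in total — each differentiation brings down another $(-u^2)$ — gives
$$\frac{d^{5}J}{da^{5}} = \int_{-\infty}^{\infty} 4 u^{10} e^{- a u^{2}} \, du = \frac{945 \sqrt{\pi}}{8 a^{\frac{11}{2}}},$$
and the integrand here is $(-1)^{5}$ times the target integrand, so $I = (-1)^{5}\,\frac{d^{5}J}{da^{5}} = - \frac{945 \sqrt{\pi}}{8 a^{\frac{11}{2}}}$.

Setting $a = \frac{2}{5}$:
$$I = - \frac{2953125 \sqrt{10} \sqrt{\pi}}{512}.$$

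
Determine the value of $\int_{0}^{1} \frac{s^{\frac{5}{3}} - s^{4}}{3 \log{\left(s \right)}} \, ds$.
$- \frac{\log{\left(15 \right)}}{3} + \log{\left(2 \right)}$

Consider the one-parameter family: let $I(a) = \int_{0}^{1} \frac{- s^{4} + s^{a}}{3 \log{\left(s \right)}} \, ds$.

Since $\dfrac{\partial}{\partial a}\,s^{a} = s^{a} \ln s$, the $\ln s$ in the denominator cancels and
$$\frac{dI}{da} = \int_{0}^{1} \frac{1}{3} s^{a} \, ds = \frac{1}{3} \left[\frac{s^{a+1}}{a+1}\right]_0^1 = \frac{1}{3 \left(a + 1\right)}.$$

Integrating with respect to $a$ gives $I(a) = \frac{\log{\left(a + 1 \right)}}{3} - \frac{\log{\left(5 \right)}}{3} + C$.

At $a = 4$ the integrand is identically $0$, so $I(4) = 0$. The closed form gives $0$, hence $C = 0$.

Setting $a = \frac{5}{3}$:
$$I = - \frac{\log{\left(15 \right)}}{3} + \log{\left(2 \right)}.$$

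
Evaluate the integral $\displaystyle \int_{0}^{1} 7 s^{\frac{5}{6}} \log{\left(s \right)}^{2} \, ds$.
$\frac{3024}{1331}$

Start from the elementary integral
$$J(a) = \int_{0}^{1} 7 s^{a} \, ds = \frac{7}{a + 1}.$$

Differentiating under the integral sign brings down a factor of $\ln s$:
$$\frac{dJ}{da} = \int_{0}^{1} 7 s^{a} \log{\left(s \right)} \, ds = - \frac{7}{\left(a + 1\right)^{2}}.$$

Repeating twice in total — each differentiation brings down another $\ln s$ — gives
$$\frac{d^{2}J}{da^{2}} = \int_{0}^{1} 7 s^{a} \log{\left(s \right)}^{2} \, ds = \frac{14}{\left(a + 1\right)^{3}},$$
and the integrand here is exactly the target integrand, so $I = \frac{14}{\left(a + 1\right)^{3}}$.

Setting $a = \frac{5}{6}$:
$$I = \frac{3024}{1331}.$$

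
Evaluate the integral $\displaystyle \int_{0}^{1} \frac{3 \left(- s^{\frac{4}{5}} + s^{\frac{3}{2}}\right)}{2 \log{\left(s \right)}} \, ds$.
$- \log{\left(\frac{54 \sqrt{2}}{125} \right)}$

Introduce a parameter $a$ in the exponent: let $I(a) = \int_{0}^{1} \frac{3 \left(s^{\frac{3}{2}} - s^{a}\right)}{2 \log{\left(s \right)}} \, ds$.

Since $\dfrac{\partial}{\partial a}\,s^{a} = s^{a} \ln s$, the $\ln s$ in the denominator cancels and
$$\frac{dI}{da} = \int_{0}^{1} - \frac{3}{2} s^{a} \, ds = - \frac{3}{2} \left[\frac{s^{a+1}}{a+1}\right]_0^1 = - \frac{3}{2 a + 2}.$$

Integrating with respect to $a$ gives $I(a) = - \log{\left(\frac{2 \sqrt{10} \left(a + 1\right)^{\frac{3}{2}}}{25} \right)} + C$.

At $a = \frac{3}{2}$ the integrand is identically $0$, so $I(\frac{3}{2}) = 0$. The closed form gives $0$, hence $C = 0$.

Setting $a = \frac{4}{5}$:
$$I = - \log{\left(\frac{54 \sqrt{2}}{125} \right)}.$$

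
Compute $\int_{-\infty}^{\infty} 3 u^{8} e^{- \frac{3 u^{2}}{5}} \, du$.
$\frac{21875 \sqrt{15} \sqrt{\pi}}{432}$

Begin with the known integral
$$J(a) = \int_{-\infty}^{\infty} 3 e^{- a u^{2}} \, du = \frac{3 \sqrt{\pi}}{\sqrt{a}}.$$

Differentiating under the integral sign brings down a factor of $(-u^2)$:
$$\frac{dJ}{da} = \int_{-\infty}^{\infty} - 3 u^{2} e^{- a u^{2}} \, du = - \frac{3 \sqrt{\pi}}{2 a^{\frac{3}{2}}}.$$

Repeating $4$ times in total — each differentiation brings down another $(-u^2)$ — gives
$$\frac{d^{4}J}{da^{4}} = \int_{-\infty}^{\infty} 3 u^{8} e^{- a u^{2}} \, du = \frac{315 \sqrt{\pi}}{16 a^{\frac{9}{2}}},$$
and the integrand here is exactly the target integrand, so $I = \frac{315 \sqrt{\pi}}{16 a^{\frac{9}{2}}}$.

Setting $a = \frac{3}{5}$:
$$I = \frac{21875 \sqrt{15} \sqrt{\pi}}{432}.$$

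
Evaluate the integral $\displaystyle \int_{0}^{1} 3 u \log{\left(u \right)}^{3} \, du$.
$- \frac{9}{8}$

Begin with the known integral
$$J(a) = \int_{0}^{1} 3 u^{a} \, du = \frac{3}{a + 1}.$$

Differentiating under the integral sign brings down a factor of $\ln u$:
$$\frac{dJ}{da} = \int_{0}^{1} 3 u^{a} \log{\left(u \right)} \, du = - \frac{3}{\left(a + 1\right)^{2}}.$$

Repeating $3$ times in total — each differentiation brings down another $\ln u$ — gives
$$\frac{d^{3}J}{da^{3}} = \int_{0}^{1} 3 u^{a} \log{\left(u \right)}^{3} \, du = - \frac{18}{\left(a + 1\right)^{4}},$$
and the integrand here is exactly the target integrand, so $I = - \frac{18}{\left(a + 1\right)^{4}}$.

Setting $a = 1$:
$$I = - \frac{9}{8}.$$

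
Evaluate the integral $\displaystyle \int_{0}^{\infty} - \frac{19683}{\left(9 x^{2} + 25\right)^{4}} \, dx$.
$- \frac{6561 \pi}{500000}$

Begin with the known result
$$J(a) = \int_{0}^{\infty} - \frac{3}{a^{2} + x^{2}} \, dx = - \frac{3 \pi}{2 a}.$$

Differentiating under the integral sign with respect to $a$,
$$\frac{dJ}{da} = \int_{0}^{\infty} \frac{6 a}{\left(a^{2} + x^{2}\right)^{2}} \, dx = \frac{3 \pi}{2 a^{2}},$$
so $\int_{0}^{\infty} - \frac{3}{\left(a^{2} + x^{2}\right)^{2}} \, dx = - \frac{3 \pi}{4 a^{3}}$.

Repeating — each differentiation of $1/(x^2+a^2)^j$ produces $-2ja/(x^2+a^2)^{j+1}$ — and dividing through by $-2ja$ at each step yields, after $3$ differentiations in total,
$$\int_{0}^{\infty} - \frac{3}{\left(a^{2} + x^{2}\right)^{4}} \, dx = - \frac{15 \pi}{32 a^{7}}.$$

Setting $a = \frac{5}{3}$:
$$I = - \frac{6561 \pi}{500000}.$$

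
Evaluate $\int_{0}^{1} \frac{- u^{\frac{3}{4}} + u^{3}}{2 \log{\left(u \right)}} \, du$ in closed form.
$- \frac{\log{\left(7 \right)}}{2} + 2 \log{\left(2 \right)}$

Replace the exponent $3$ by a parameter $a$: let $I(a) = \int_{0}^{1} \frac{- u^{\frac{3}{4}} + u^{a}}{2 \log{\left(u \right)}} \, du$.

Since $\dfrac{\partial}{\partial a}\,u^{a} = u^{a} \ln u$, the $\ln u$ in the denominator cancels and
$$\frac{dI}{da} = \int_{0}^{1} \frac{1}{2} u^{a} \, du = \frac{1}{2} \left[\frac{u^{a+1}}{a+1}\right]_0^1 = \frac{1}{2 \left(a + 1\right)}.$$

Integrating with respect to $a$ gives $I(a) = \frac{\log{\left(a + 1 \right)}}{2} - \frac{\log{\left(7 \right)}}{2} + \log{\left(2 \right)} + C$.

At $a = \frac{3}{4}$ the integrand is identically $0$, so $I(\frac{3}{4}) = 0$. The closed form gives $0$, hence $C = 0$.

Setting $a = 3$:
$$I = - \frac{\log{\left(7 \right)}}{2} + 2 \log{\left(2 \right)}.$$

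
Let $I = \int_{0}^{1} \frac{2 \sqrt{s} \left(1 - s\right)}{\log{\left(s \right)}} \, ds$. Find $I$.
$\log{\left(\frac{9}{25} \right)}$

Consider the one-parameter family: let $I(a) = \int_{0}^{1} \frac{2 \left(- s^{\frac{3}{2}} + s^{a}\right)}{\log{\left(s \right)}} \, ds$.

Since $\dfrac{\partial}{\partial a}\,s^{a} = s^{a} \ln s$, the $\ln s$ in the denominator cancels and
$$\frac{dI}{da} = \int_{0}^{1} 2 s^{a} \, ds = 2 \left[\frac{s^{a+1}}{a+1}\right]_0^1 = \frac{2}{a + 1}.$$

Integrating with respect to $a$ gives $I(a) = \log{\left(\frac{4 \left(a + 1\right)^{2}}{25} \right)} + C$.

At $a = \frac{3}{2}$ the integrand is identically $0$, so $I(\frac{3}{2}) = 0$. The closed form gives $0$, hence $C = 0$.

Setting $a = \frac{1}{2}$:
$$I = \log{\left(\frac{9}{25} \right)}.$$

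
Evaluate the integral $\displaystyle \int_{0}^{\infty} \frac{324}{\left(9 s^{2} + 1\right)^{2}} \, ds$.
$27 \pi$

Start from the standard arctangent integral
$$J(a) = \int_{0}^{\infty} \frac{4}{a^{2} + s^{2}} \, ds = \frac{2 \pi}{a}.$$

Differentiating under the integral sign with respect to $a$,
$$\frac{dJ}{da} = \int_{0}^{\infty} - \frac{8 a}{\left(a^{2} + s^{2}\right)^{2}} \, ds = - \frac{2 \pi}{a^{2}},$$
so $\int_{0}^{\infty} \frac{4}{\left(a^{2} + s^{2}\right)^{2}} \, ds = \frac{\pi}{a^{3}}$.

Setting $a = \frac{1}{3}$:
$$I = 27 \pi.$$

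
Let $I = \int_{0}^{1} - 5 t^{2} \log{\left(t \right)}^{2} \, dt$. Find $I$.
$- \frac{10}{27}$

Start from the elementary integral
$$J(a) = \int_{0}^{1} - 5 t^{a} \, dt = - \frac{5}{a + 1}.$$

Differentiating under the integral sign brings down a factor of $\ln t$:
$$\frac{dJ}{da} = \int_{0}^{1} - 5 t^{a} \log{\left(t \right)} \, dt = \frac{5}{\left(a + 1\right)^{2}}.$$

Repeating twice in total — each differentiation brings down another $\ln t$ — gives
$$\frac{d^{2}J}{da^{2}} = \int_{0}^{1} - 5 t^{a} \log{\left(t \right)}^{2} \, dt = - \frac{10}{\left(a + 1\right)^{3}},$$
and the integrand here is exactly the target integrand, so $I = - \frac{10}{\left(a + 1\right)^{3}}$.

Setting $a = 2$:
$$I = - \frac{10}{27}.$$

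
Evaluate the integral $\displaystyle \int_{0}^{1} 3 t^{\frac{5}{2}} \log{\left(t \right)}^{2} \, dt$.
$\frac{48}{343}$

Consider the simpler parametrised integral
$$J(a) = \int_{0}^{1} 3 t^{a} \, dt = \frac{3}{a + 1}.$$

Differentiating under the integral sign brings down a factor of $\ln t$:
$$\frac{dJ}{da} = \int_{0}^{1} 3 t^{a} \log{\left(t \right)} \, dt = - \frac{3}{\left(a + 1\right)^{2}}.$$

Repeating twice in total — each differentiation brings down another $\ln t$ — gives
$$\frac{d^{2}J}{da^{2}} = \int_{0}^{1} 3 t^{a} \log{\left(t \right)}^{2} \, dt = \frac{6}{\left(a + 1\right)^{3}},$$
and the integrand here is exactly the target integrand, so $I = \frac{6}{\left(a + 1\right)^{3}}$.

Setting $a = \frac{5}{2}$:
$$I = \frac{48}{343}.$$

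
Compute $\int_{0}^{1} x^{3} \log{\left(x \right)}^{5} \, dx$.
$- \frac{15}{512}$

Consider the simpler parametrised integral
$$J(a) = \int_{0}^{1} x^{a} \, dx = \frac{1}{a + 1}.$$

Differentiating under the integral sign brings down a factor of $\ln x$:
$$\frac{dJ}{da} = \int_{0}^{1} x^{a} \log{\left(x \right)} \, dx = - \frac{1}{\left(a + 1\right)^{2}}.$$

Repeating $5$ times in total — each differentiation brings down another $\ln x$ — gives
$$\frac{d^{5}J}{da^{5}} = \int_{0}^{1} x^{a} \log{\left(x \right)}^{5} \, dx = - \frac{120}{\left(a + 1\right)^{6}},$$
and the integrand here is exactly the target integrand, so $I = - \frac{120}{\left(a + 1\right)^{6}}$.

Setting $a = 3$:
$$I = - \frac{15}{512}.$$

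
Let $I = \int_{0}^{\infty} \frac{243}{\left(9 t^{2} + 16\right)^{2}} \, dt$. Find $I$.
$\frac{81 \pi}{256}$

Begin with the known result
$$J(a) = \int_{0}^{\infty} \frac{3}{a^{2} + t^{2}} \, dt = \frac{3 \pi}{2 a}.$$

Differentiating under the integral sign with respect to $a$,
$$\frac{dJ}{da} = \int_{0}^{\infty} - \frac{6 a}{\left(a^{2} + t^{2}\right)^{2}} \, dt = - \frac{3 \pi}{2 a^{2}},$$
so $\int_{0}^{\infty} \frac{3}{\left(a^{2} + t^{2}\right)^{2}} \, dt = \frac{3 \pi}{4 a^{3}}$.

Setting $a = \frac{4}{3}$:
$$I = \frac{81 \pi}{256}.$$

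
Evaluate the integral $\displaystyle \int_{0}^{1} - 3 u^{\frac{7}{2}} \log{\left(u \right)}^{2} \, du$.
$- \frac{16}{243}$

Consider the simpler parametrised integral
$$J(a) = \int_{0}^{1} - 3 u^{a} \, du = - \frac{3}{a + 1}.$$

Differentiating under the integral sign brings down a factor of $\ln u$:
$$\frac{dJ}{da} = \int_{0}^{1} - 3 u^{a} \log{\left(u \right)} \, du = \frac{3}{\left(a + 1\right)^{2}}.$$

Repeating twice in total — each differentiation brings down another $\ln u$ — gives
$$\frac{d^{2}J}{da^{2}} = \int_{0}^{1} - 3 u^{a} \log{\left(u \right)}^{2} \, du = - \frac{6}{\left(a + 1\right)^{3}},$$
and the integrand here is exactly the target integrand, so $I = - \frac{6}{\left(a + 1\right)^{3}}$.

Setting $a = \frac{7}{2}$:
$$I = - \frac{16}{243}.$$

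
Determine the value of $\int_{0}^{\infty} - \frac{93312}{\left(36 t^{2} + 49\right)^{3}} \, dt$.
$- \frac{2916 \pi}{16807}$

Start from the standard arctangent integral
$$J(a) = \int_{0}^{\infty} - \frac{2}{a^{2} + t^{2}} \, dt = - \frac{\pi}{a}.$$

Differentiating under the integral sign with respect to $a$,
$$\frac{dJ}{da} = \int_{0}^{\infty} \frac{4 a}{\left(a^{2} + t^{2}\right)^{2}} \, dt = \frac{\pi}{a^{2}},$$
so $\int_{0}^{\infty} - \frac{2}{\left(a^{2} + t^{2}\right)^{2}} \, dt = - \frac{\pi}{2 a^{3}}$.

Repeating — each differentiation of $1/(t^2+a^2)^j$ produces $-2ja/(t^2+a^2)^{j+1}$ — and dividing through by $-2ja$ at each step yields, after $2$ differentiations in total,
$$\int_{0}^{\infty} - \frac{2}{\left(a^{2} + t^{2}\right)^{3}} \, dt = - \frac{3 \pi}{8 a^{5}}.$$

Setting $a = \frac{7}{6}$:
$$I = - \frac{2916 \pi}{16807}.$$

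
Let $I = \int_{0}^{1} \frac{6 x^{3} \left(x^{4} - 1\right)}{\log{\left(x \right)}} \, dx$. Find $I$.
$\log{\left(64 \right)}$

Consider the one-parameter family: let $I(a) = \int_{0}^{1} \frac{6 \left(x^{7} - x^{a}\right)}{\log{\left(x \right)}} \, dx$.

Since $\dfrac{\partial}{\partial a}\,x^{a} = x^{a} \ln x$, the $\ln x$ in the denominator cancels and
$$\frac{dI}{da} = \int_{0}^{1} -6 x^{a} \, dx = -6 \left[\frac{x^{a+1}}{a+1}\right]_0^1 = - \frac{6}{a + 1}.$$

Integrating with respect to $a$ gives $I(a) = - \log{\left(\frac{\left(a + 1\right)^{6}}{262144} \right)} + C$.

At $a = 7$ the integrand is identically $0$, so $I(7) = 0$. The closed form gives $0$, hence $C = 0$.

Setting $a = 3$:
$$I = \log{\left(64 \right)}.$$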